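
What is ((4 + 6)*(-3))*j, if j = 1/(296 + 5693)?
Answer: -30/5989 ≈ -0.0050092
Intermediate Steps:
j = 1/5989 ≈ 0.00016697
((4 + 6)*(-3))*j = ((4 + 6)*(-3))*(1/5989) = (10*(-3))*(1/5989) = -30*1/5989 = -30/5989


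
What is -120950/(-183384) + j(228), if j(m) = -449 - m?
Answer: -62015009/91692 ≈ -676.34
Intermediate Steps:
-120950/(-183384) + j(228) = -120950/(-183384) + (-449 - 1*228) = -120950*(-1/183384) + (-449 - 228) = 60475/91692 - 677 = -62015009/91692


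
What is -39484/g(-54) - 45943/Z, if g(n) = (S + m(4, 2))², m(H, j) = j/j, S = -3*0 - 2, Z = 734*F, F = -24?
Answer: -695504201/17616 ≈ -39481.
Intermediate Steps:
Z = -17616 (Z = 734*(-24) = -17616)
S = -2 (S = 0 - 2 = -2)
m(H, j) = 1
g(n) = 1 (g(n) = (-2 + 1)² = (-1)² = 1)
-39484/g(-54) - 45943/Z = -39484/1 - 45943/(-17616) = -39484*1 - 45943*(-1/17616) = -39484 + 45943/17616 = -695504201/17616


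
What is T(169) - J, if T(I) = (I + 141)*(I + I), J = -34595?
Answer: 139375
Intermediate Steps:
T(I) = 2*I*(141 + I) (T(I) = (141 + I)*(2*I) = 2*I*(141 + I))
T(169) - J = 2*169*(141 + 169) - 1*(-34595) = 2*169*310 + 34595 = 104780 + 34595 = 139375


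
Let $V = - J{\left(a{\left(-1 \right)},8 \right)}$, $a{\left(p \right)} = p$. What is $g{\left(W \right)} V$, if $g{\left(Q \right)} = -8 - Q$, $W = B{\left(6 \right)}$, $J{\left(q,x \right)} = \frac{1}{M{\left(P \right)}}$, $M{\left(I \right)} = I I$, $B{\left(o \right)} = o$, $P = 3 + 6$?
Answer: $\frac{14}{81} \approx 0.17284$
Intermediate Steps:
$P = 9$
$M{\left(I \right)} = I^{2}$
$J{\left(q,x \right)} = \frac{1}{81}$ ($J{\left(q,x \right)} = \frac{1}{9^{2}} = \frac{1}{81}$)
$W = 6$
$V = - \frac{1}{81}$ ($V = \left(-1\right) \frac{1}{81} = - \frac{1}{81} \approx -0.012346$)
$g{\left(W \right)} V = \left(-8 - 6\right) \left(- \frac{1}{81}\right) = \left(-14\right) \left(- \frac{1}{81}\right) = \frac{14}{81}$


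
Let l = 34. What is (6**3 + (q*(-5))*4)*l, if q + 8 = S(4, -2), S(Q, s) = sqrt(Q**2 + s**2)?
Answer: 12784 - 1360*sqrt(5) ≈ 9743.0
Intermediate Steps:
q = -8 + 2*sqrt(5) (q = -8 + sqrt(4**2 + (-2)**2) = -8 + sqrt(16 + 4) = -8 + sqrt(20) = -8 + 2*sqrt(5) ≈ -3.5279)
(6**3 + (q*(-5))*4)*l = (6**3 + ((-8 + 2*sqrt(5))*(-5))*4)*34 = (216 + (40 - 10*sqrt(5))*4)*34 = (216 + (160 - 40*sqrt(5)))*34 = (376 - 40*sqrt(5))*34 = 12784 - 1360*sqrt(5)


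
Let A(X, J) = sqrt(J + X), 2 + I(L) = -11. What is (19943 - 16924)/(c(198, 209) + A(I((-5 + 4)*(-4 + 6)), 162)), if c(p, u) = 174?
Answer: 525306/30127 - 3019*sqrt(149)/30127 ≈ 16.213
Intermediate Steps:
I(L) = -13 (I(L) = -2 - 11 = -13)
(19943 - 16924)/(c(198, 209) + A(I((-5 + 4)*(-4 + 6)), 162)) = (19943 - 16924)/(174 + sqrt(162 - 13)) = 3019/(174 + sqrt(149))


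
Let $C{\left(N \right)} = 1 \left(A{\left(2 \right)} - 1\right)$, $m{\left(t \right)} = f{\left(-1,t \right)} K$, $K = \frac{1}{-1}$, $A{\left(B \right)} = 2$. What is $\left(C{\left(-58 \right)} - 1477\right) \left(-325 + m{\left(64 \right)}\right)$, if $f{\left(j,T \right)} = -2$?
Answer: $476748$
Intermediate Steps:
$K = -1$
$m{\left(t \right)} = 2$ ($m{\left(t \right)} = \left(-2\right) \left(-1\right) = 2$)
$C{\left(N \right)} = 1$ ($C{\left(N \right)} = 1 \left(2 - 1\right) = 1 \cdot 1 = 1$)
$\left(C{\left(-58 \right)} - 1477\right) \left(-325 + m{\left(64 \right)}\right) = \left(1 - 1477\right) \left(-325 + 2\right) = \left(-1476\right) \left(-323\right) = 476748$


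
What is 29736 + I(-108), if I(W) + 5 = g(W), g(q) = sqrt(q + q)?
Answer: 29731 + 6*I*sqrt(6) ≈ 29731.0 + 14.697*I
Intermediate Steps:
g(q) = sqrt(2)*sqrt(q) (g(q) = sqrt(2*q) = sqrt(2)*sqrt(q))
I(W) = -5 + sqrt(2)*sqrt(W)
29736 + I(-108) = 29736 + (-5 + sqrt(2)*sqrt(-108)) = 29736 + (-5 + sqrt(2)*(6*I*sqrt(3))) = 29736 + (-5 + 6*I*sqrt(6)) = 29731 + 6*I*sqrt(6)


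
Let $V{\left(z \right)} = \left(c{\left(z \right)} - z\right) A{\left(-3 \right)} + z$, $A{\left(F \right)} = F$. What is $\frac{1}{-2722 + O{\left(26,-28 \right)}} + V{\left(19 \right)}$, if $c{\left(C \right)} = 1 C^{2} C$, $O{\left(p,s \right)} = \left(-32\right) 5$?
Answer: $- \frac{59083883}{2882} \approx -20501.0$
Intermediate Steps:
$O{\left(p,s \right)} = -160$
$c{\left(C \right)} = C^{3}$ ($c{\left(C \right)} = C^{2} C = C^{3}$)
$V{\left(z \right)} = - 3 z^{3} + 4 z$ ($V{\left(z \right)} = \left(z^{3} - z\right) \left(-3\right) + z = \left(- 3 z^{3} + 3 z\right) + z = - 3 z^{3} + 4 z$)
$\frac{1}{-2722 + O{\left(26,-28 \right)}} + V{\left(19 \right)} = \frac{1}{-2722 - 160} + 19 \left(4 - 3 \cdot 19^{2}\right) = \frac{1}{-2882} + 19 \left(4 - 1083\right) = - \frac{1}{2882} + 19 \left(4 - 1083\right) = - \frac{1}{2882} + 19 \left(-1079\right) = - \frac{1}{2882} - 20501 = - \frac{59083883}{2882}$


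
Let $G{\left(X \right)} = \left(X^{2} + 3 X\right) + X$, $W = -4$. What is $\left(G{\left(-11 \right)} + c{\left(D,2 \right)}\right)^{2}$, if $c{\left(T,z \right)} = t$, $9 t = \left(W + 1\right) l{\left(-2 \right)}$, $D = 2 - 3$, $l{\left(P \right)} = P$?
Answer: $\frac{54289}{9} \approx 6032.1$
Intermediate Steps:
$D = -1$ ($D = 2 - 3 = -1$)
$t = \frac{2}{3}$ ($t = \frac{\left(-4 + 1\right) \left(-2\right)}{9} = \frac{\left(-3\right) \left(-2\right)}{9} = \frac{1}{9} \cdot 6 = \frac{2}{3} \approx 0.66667$)
$c{\left(T,z \right)} = \frac{2}{3}$
$G{\left(X \right)} = X^{2} + 4 X$
$\left(G{\left(-11 \right)} + c{\left(D,2 \right)}\right)^{2} = \left(- 11 \left(4 - 11\right) + \frac{2}{3}\right)^{2} = \left(\left(-11\right) \left(-7\right) + \frac{2}{3}\right)^{2} = \left(77 + \frac{2}{3}\right)^{2} = \left(\frac{233}{3}\right)^{2} = \frac{54289}{9}$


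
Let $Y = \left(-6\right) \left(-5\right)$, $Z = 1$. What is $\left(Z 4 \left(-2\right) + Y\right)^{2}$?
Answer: $484$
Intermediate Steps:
$Y = 30$
$\left(Z 4 \left(-2\right) + Y\right)^{2} = \left(1 \cdot 4 \left(-2\right) + 30\right)^{2} = \left(4 \left(-2\right) + 30\right)^{2} = \left(-8 + 30\right)^{2} = 22^{2} = 484$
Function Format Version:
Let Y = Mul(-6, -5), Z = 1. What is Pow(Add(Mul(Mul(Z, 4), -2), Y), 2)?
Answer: 484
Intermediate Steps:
Y = 30
Pow(Add(Mul(Mul(Z, 4), -2), Y), 2) = Pow(Add(Mul(Mul(1, 4), -2), 30), 2) = Pow(Add(Mul(4, -2), 30), 2) = Pow(Add(-8, 30), 2) = Pow(22, 2) = 484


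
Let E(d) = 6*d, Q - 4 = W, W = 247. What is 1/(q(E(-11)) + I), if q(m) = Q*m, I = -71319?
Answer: -1/87885 ≈ -1.1379e-5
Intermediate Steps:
Q = 251 (Q = 4 + 247 = 251)
q(m) = 251*m
1/(q(E(-11)) + I) = 1/(251*(6*(-11)) - 71319) = 1/(251*(-66) - 71319) = 1/(-16566 - 71319) = 1/(-87885) = -1/87885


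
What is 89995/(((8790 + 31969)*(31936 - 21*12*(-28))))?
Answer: 89995/1589274928 ≈ 5.6626e-5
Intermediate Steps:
89995/(((8790 + 31969)*(31936 - 21*12*(-28)))) = 89995/((40759*(31936 - 252*(-28)))) = 89995/((40759*(31936 + 7056))) = 89995/((40759*38992)) = 89995/1589274928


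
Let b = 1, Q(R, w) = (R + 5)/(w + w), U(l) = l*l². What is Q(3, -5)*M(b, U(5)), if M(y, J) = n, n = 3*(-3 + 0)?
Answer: 36/5 ≈ 7.2000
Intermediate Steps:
U(l) = l³
Q(R, w) = (5 + R)/(2*w) (Q(R, w) = (5 + R)/((2*w)) = (5 + R)*(1/(2*w)) = (5 + R)/(2*w))
n = -9 (n = 3*(-3) = -9)
M(y, J) = -9
Q(3, -5)*M(b, U(5)) = ((½)*(5 + 3)/(-5))*(-9) = ((½)*(-⅕)*8)*(-9) = -⅘*(-9) = 36/5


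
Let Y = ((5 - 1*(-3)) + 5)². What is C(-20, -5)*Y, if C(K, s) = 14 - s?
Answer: 3211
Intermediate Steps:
Y = 169 (Y = ((5 + 3) + 5)² = (8 + 5)² = 13² = 169)
C(-20, -5)*Y = (14 - 1*(-5))*169 = (14 + 5)*169 = 19*169 = 3211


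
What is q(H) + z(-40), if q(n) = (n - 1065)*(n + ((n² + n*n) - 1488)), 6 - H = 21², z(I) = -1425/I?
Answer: -4518323715/8 ≈ -5.6479e+8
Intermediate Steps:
H = -435 (H = 6 - 1*21² = 6 - 1*441 = 6 - 441 = -435)
q(n) = (-1065 + n)*(-1488 + n + 2*n²) (q(n) = (-1065 + n)*(n + ((n² + n²) - 1488)) = (-1065 + n)*(n + (2*n² - 1488)) = (-1065 + n)*(n + (-1488 + 2*n²)) = (-1065 + n)*(-1488 + n + 2*n²))
q(H) + z(-40) = (1584720 - 2553*(-435) - 2129*(-435)² + 2*(-435)³) - 1425/(-40) = (1584720 + 1110555 - 2129*189225 + 2*(-82312875)) - 1425*(-1/40) = (1584720 + 1110555 - 402860025 - 164625750) + 285/8 = -564790500 + 285/8 = -4518323715/8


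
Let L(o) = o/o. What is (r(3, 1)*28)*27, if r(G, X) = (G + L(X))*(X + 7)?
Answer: 24192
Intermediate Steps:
L(o) = 1
r(G, X) = (1 + G)*(7 + X) (r(G, X) = (G + 1)*(X + 7) = (1 + G)*(7 + X))
(r(3, 1)*28)*27 = ((7 + 1 + 7*3 + 3*1)*28)*27 = ((7 + 1 + 21 + 3)*28)*27 = (32*28)*27 = 896*27 = 24192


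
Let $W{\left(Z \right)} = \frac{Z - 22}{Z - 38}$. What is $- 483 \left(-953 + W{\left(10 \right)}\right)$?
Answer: $460092$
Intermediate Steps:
$W{\left(Z \right)} = \frac{-22 + Z}{-38 + Z}$
$- 483 \left(-953 + W{\left(10 \right)}\right) = - 483 \left(-953 + \frac{-22 + 10}{-38 + 10}\right) = - 483 \left(-953 + \frac{1}{-28} \left(-12\right)\right) = - 483 \left(-953 - - \frac{3}{7}\right) = - 483 \left(-953 + \frac{3}{7}\right) = \left(-483\right) \left(- \frac{6668}{7}\right) = 460092$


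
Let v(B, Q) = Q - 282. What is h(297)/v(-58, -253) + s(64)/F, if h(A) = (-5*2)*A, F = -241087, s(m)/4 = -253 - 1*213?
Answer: 143405126/25796309 ≈ 5.5591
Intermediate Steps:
s(m) = -1864 (s(m) = 4*(-253 - 1*213) = 4*(-253 - 213) = 4*(-466) = -1864)
v(B, Q) = -282 + Q
h(A) = -10*A
h(297)/v(-58, -253) + s(64)/F = (-10*297)/(-282 - 253) - 1864/(-241087) = -2970/(-535) - 1864*(-1/241087) = -2970*(-1/535) + 1864/241087 = 594/107 + 1864/241087 = 143405126/25796309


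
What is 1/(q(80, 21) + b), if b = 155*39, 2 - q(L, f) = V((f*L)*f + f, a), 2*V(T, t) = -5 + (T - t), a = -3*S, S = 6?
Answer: -1/11610 ≈ -8.6133e-5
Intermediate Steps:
a = -18 (a = -3*6 = -18)
V(T, t) = -5/2 + T/2 - t/2 (V(T, t) = (-5 + (T - t))/2 = (-5 + T - t)/2 = -5/2 + T/2 - t/2)
q(L, f) = -9/2 - f/2 - L*f²/2 (q(L, f) = 2 - (-5/2 + ((f*L)*f + f)/2 - ½*(-18)) = 2 - (-5/2 + ((L*f)*f + f)/2 + 9) = 2 - (-5/2 + (L*f² + f)/2 + 9) = 2 - (-5/2 + (f + L*f²)/2 + 9) = 2 - (-5/2 + (f/2 + L*f²/2) + 9) = 2 - (13/2 + f/2 + L*f²/2) = 2 + (-13/2 - f/2 - L*f²/2) = -9/2 - f/2 - L*f²/2)
b = 6045
1/(q(80, 21) + b) = 1/((-9/2 - ½*21*(1 + 80*21)) + 6045) = 1/((-9/2 - ½*21*(1 + 1680)) + 6045) = 1/((-9/2 - ½*21*1681) + 6045) = 1/((-9/2 - 35301/2) + 6045) = 1/(-17655 + 6045) = 1/(-11610) = -1/11610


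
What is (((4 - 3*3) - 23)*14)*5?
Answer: -1960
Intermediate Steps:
(((4 - 3*3) - 23)*14)*5 = (((4 - 9) - 23)*14)*5 = ((-5 - 23)*14)*5 = -28*14*5 = -392*5 = -1960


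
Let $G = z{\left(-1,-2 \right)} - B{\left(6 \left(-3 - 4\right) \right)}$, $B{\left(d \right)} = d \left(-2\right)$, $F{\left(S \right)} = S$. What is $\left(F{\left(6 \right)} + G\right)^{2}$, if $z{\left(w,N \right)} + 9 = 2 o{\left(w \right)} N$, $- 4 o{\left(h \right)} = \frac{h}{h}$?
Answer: $7396$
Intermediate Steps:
$o{\left(h \right)} = - \frac{1}{4}$ ($o{\left(h \right)} = - \frac{h \frac{1}{h}}{4} = \left(- \frac{1}{4}\right) 1 = - \frac{1}{4}$)
$z{\left(w,N \right)} = -9 - \frac{N}{2}$ ($z{\left(w,N \right)} = -9 + 2 \left(- \frac{1}{4}\right) N = -9 - \frac{N}{2}$)
$B{\left(d \right)} = - 2 d$
$G = -92$ ($G = \left(-9 - -1\right) - - 2 \cdot 6 \left(-3 - 4\right) = \left(-9 + 1\right) - - 2 \cdot 6 \left(-7\right) = -8 - \left(-2\right) \left(-42\right) = -8 - 84 = -92$)
$\left(F{\left(6 \right)} + G\right)^{2} = \left(6 - 92\right)^{2} = \left(-86\right)^{2} = 7396$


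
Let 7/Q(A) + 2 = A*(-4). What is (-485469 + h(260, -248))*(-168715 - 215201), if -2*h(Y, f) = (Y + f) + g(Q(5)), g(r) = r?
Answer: 2050197149247/11 ≈ 1.8638e+11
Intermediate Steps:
Q(A) = 7/(-2 - 4*A) (Q(A) = 7/(-2 + A*(-4)) = 7/(-2 - 4*A))
h(Y, f) = 7/44 - Y/2 - f/2 (h(Y, f) = -((Y + f) - 7/(2 + 4*5))/2 = -((Y + f) - 7/(2 + 20))/2 = -((Y + f) - 7/22)/2 = -(-7/22 + Y + f)/2 = 7/44 - Y/2 - f/2)
(-485469 + h(260, -248))*(-168715 - 215201) = (-485469 + (7/44 - ½*260 - ½*(-248)))*(-168715 - 215201) = (-485469 + (7/44 - 130 + 124))*(-383916) = (-485469 - 257/44)*(-383916) = -21360893/44*(-383916) = 2050197149247/11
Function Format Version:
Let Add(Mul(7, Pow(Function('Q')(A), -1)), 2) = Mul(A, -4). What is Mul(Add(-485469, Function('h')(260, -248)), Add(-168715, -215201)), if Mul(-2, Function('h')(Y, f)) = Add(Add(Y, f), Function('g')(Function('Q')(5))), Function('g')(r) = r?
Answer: Rational(2050197149247, 11) ≈ 1.8638e+11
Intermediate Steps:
Function('Q')(A) = Mul(7, Pow(Add(-2, Mul(-4, A)), -1)) (Function('Q')(A) = Mul(7, Pow(Add(-2, Mul(A, -4)), -1)) = Mul(7, Pow(Add(-2, Mul(-4, A)), -1)))
Function('h')(Y, f) = Add(Rational(7, 44), Mul(Rational(-1, 2), Y), Mul(Rational(-1, 2), f)) (Function('h')(Y, f) = Mul(Rational(-1, 2), Add(Add(Y, f), Mul(-7, Pow(Add(2, Mul(4, 5)), -1)))) = Mul(Rational(-1, 2), Add(Add(Y, f), Mul(-7, Pow(Add(2, 20), -1)))) = Mul(Rational(-1, 2), Add(Add(Y, f), Mul(-7, Pow(22, -1)))) = Mul(Rational(-1, 2), Add(Add(Y, f), Mul(-7, Rational(1, 22)))) = Mul(Rational(-1, 2), Add(Add(Y, f), Rational(-7, 22))) = Mul(Rational(-1, 2), Add(Rational(-7, 22), Y, f)) = Add(Rational(7, 44), Mul(Rational(-1, 2), Y), Mul(Rational(-1, 2), f)))
Mul(Add(-485469, Function('h')(260, -248)), Add(-168715, -215201)) = Mul(Add(-485469, Add(Rational(7, 44), Mul(Rational(-1, 2), 260), Mul(Rational(-1, 2), -248))), Add(-168715, -215201)) = Mul(Add(-485469, Add(Rational(7, 44), -130, 124)), -383916) = Mul(Add(-485469, Rational(-257, 44)), -383916) = Mul(Rational(-21360893, 44), -383916) = Rational(2050197149247, 11)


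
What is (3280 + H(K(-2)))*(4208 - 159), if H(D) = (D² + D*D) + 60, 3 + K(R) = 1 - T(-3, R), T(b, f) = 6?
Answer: 14041932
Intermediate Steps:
K(R) = -8 (K(R) = -3 + (1 - 1*6) = -3 + (1 - 6) = -3 - 5 = -8)
H(D) = 60 + 2*D² (H(D) = (D² + D²) + 60 = 2*D² + 60 = 60 + 2*D²)
(3280 + H(K(-2)))*(4208 - 159) = (3280 + (60 + 2*(-8)²))*(4208 - 159) = (3280 + (60 + 2*64))*4049 = (3280 + (60 + 128))*4049 = (3280 + 188)*4049 = 3468*4049 = 14041932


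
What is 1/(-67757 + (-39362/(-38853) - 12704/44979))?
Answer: -582523029/39469587250991 ≈ -1.4759e-5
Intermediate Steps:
1/(-67757 + (-39362/(-38853) - 12704/44979)) = 1/(-67757 + (-39362*(-1/38853) - 12704*1/44979)) = 1/(-67757 + (39362/38853 - 12704/44979)) = 1/(-67757 + 425624962/582523029) = 1/(-39469587250991/582523029) = -582523029/39469587250991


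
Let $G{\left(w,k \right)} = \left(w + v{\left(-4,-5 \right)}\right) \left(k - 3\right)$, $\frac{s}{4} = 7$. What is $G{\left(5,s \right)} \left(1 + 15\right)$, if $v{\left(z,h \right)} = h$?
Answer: $0$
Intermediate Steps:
$s = 28$ ($s = 4 \cdot 7 = 28$)
$G{\left(w,k \right)} = \left(-5 + w\right) \left(-3 + k\right)$ ($G{\left(w,k \right)} = \left(w - 5\right) \left(k - 3\right) = \left(-5 + w\right) \left(-3 + k\right)$)
$G{\left(5,s \right)} \left(1 + 15\right) = \left(15 - 140 - 15 + 28 \cdot 5\right) \left(1 + 15\right) = \left(15 - 140 - 15 + 140\right) 16 = 0 \cdot 16 = 0$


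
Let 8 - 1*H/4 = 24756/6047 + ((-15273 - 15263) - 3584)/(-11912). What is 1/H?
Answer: 9003983/37518900 ≈ 0.23999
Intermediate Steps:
H = 37518900/9003983 (H = 32 - 4*(24756/6047 + ((-15273 - 15263) - 3584)/(-11912)) = 32 - 4*(24756*(1/6047) + (-30536 - 3584)*(-1/11912)) = 32 - 4*(24756/6047 - 34120*(-1/11912)) = 32 - 4*(24756/6047 + 4265/1489) = 32 - 4*62652139/9003983 = 32 - 250608556/9003983 = 37518900/9003983 ≈ 4.1669)
1/H = 1/(37518900/9003983) = 9003983/37518900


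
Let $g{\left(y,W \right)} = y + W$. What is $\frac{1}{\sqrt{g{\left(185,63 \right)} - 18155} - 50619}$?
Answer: $- \frac{359}{18172348} - \frac{i \sqrt{17907}}{2562301068} \approx -1.9755 \cdot 10^{-5} - 5.2225 \cdot 10^{-8} i$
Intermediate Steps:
$g{\left(y,W \right)} = W + y$
$\frac{1}{\sqrt{g{\left(185,63 \right)} - 18155} - 50619} = \frac{1}{\sqrt{\left(63 + 185\right) - 18155} - 50619} = \frac{1}{\sqrt{248 - 18155} - 50619} = \frac{1}{\sqrt{-17907} - 50619} = \frac{1}{i \sqrt{17907} - 50619} = \frac{1}{-50619 + i \sqrt{17907}}$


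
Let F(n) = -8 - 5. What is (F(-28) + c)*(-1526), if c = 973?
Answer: -1464960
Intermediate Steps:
F(n) = -13
(F(-28) + c)*(-1526) = (-13 + 973)*(-1526) = 960*(-1526) = -1464960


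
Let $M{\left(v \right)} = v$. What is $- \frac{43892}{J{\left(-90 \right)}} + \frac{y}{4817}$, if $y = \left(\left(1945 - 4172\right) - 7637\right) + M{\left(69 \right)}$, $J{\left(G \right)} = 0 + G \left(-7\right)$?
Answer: $- \frac{108799307}{1517355} \approx -71.703$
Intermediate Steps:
$J{\left(G \right)} = - 7 G$ ($J{\left(G \right)} = 0 - 7 G = - 7 G$)
$y = -9795$ ($y = \left(\left(1945 - 4172\right) - 7637\right) + 69 = \left(-2227 - 7637\right) + 69 = -9864 + 69 = -9795$)
$- \frac{43892}{J{\left(-90 \right)}} + \frac{y}{4817} = - \frac{43892}{\left(-7\right) \left(-90\right)} - \frac{9795}{4817} = - \frac{43892}{630} - \frac{9795}{4817} = \left(-43892\right) \frac{1}{630} - \frac{9795}{4817} = - \frac{21946}{315} - \frac{9795}{4817} = - \frac{108799307}{1517355}$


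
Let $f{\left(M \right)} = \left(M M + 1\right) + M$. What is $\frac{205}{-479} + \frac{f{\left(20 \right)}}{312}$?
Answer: $\frac{137699}{149448} \approx 0.92138$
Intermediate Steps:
$f{\left(M \right)} = 1 + M + M^{2}$ ($f{\left(M \right)} = \left(M^{2} + 1\right) + M = \left(1 + M^{2}\right) + M = 1 + M + M^{2}$)
$\frac{205}{-479} + \frac{f{\left(20 \right)}}{312} = \frac{205}{-479} + \frac{1 + 20 + 20^{2}}{312} = 205 \left(- \frac{1}{479}\right) + \left(1 + 20 + 400\right) \frac{1}{312} = - \frac{205}{479} + 421 \cdot \frac{1}{312} = - \frac{205}{479} + \frac{421}{312} = \frac{137699}{149448}$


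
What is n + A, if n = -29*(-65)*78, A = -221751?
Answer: -74721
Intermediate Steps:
n = 147030 (n = 1885*78 = 147030)
n + A = 147030 - 221751 = -74721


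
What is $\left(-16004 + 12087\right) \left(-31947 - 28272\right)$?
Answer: $235877823$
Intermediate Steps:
$\left(-16004 + 12087\right) \left(-31947 - 28272\right) = \left(-3917\right) \left(-60219\right) = 235877823$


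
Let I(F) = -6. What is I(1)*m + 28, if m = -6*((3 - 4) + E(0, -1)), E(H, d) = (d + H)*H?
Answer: -8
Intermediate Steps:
E(H, d) = H*(H + d) (E(H, d) = (H + d)*H = H*(H + d))
m = 6 (m = -6*((3 - 4) + 0*(0 - 1)) = -6*(-1 + 0*(-1)) = -6*(-1 + 0) = -6*(-1) = 6)
I(1)*m + 28 = -6*6 + 28 = -36 + 28 = -8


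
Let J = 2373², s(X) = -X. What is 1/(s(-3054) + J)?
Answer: 1/5634183 ≈ 1.7749e-7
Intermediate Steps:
J = 5631129
1/(s(-3054) + J) = 1/(-1*(-3054) + 5631129) = 1/(3054 + 5631129) = 1/5634183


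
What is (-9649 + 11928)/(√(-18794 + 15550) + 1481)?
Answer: 3375199/2196605 - 4558*I*√811/2196605 ≈ 1.5366 - 0.059093*I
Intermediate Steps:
(-9649 + 11928)/(√(-18794 + 15550) + 1481) = 2279/(√(-3244) + 1481) = 2279/(2*I*√811 + 1481) = 2279/(1481 + 2*I*√811)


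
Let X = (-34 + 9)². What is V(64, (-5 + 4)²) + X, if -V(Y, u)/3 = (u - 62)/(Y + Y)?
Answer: 80183/128 ≈ 626.43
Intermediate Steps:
X = 625 (X = (-25)² = 625)
V(Y, u) = -3*(-62 + u)/(2*Y) (V(Y, u) = -3*(u - 62)/(Y + Y) = -3*(-62 + u)/(2*Y))
V(64, (-5 + 4)²) + X = (3/2)*(62 - (-5 + 4)²)/64 + 625 = (3/2)*(1/64)*(62 - 1*(-1)²) + 625 = (3/2)*(1/64)*(62 - 1*1) + 625 = (3/2)*(1/64)*(62 - 1) + 625 = (3/2)*(1/64)*61 + 625 = 183/128 + 625 = 80183/128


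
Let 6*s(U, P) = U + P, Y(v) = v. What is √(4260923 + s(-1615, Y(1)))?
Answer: 3*√473406 ≈ 2064.1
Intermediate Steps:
s(U, P) = P/6 + U/6 (s(U, P) = (U + P)/6 = (P + U)/6 = P/6 + U/6)
√(4260923 + s(-1615, Y(1))) = √(4260923 + ((⅙)*1 + (⅙)*(-1615))) = √(4260923 + (⅙ - 1615/6)) = √(4260923 - 269) = √4260654 = 3*√473406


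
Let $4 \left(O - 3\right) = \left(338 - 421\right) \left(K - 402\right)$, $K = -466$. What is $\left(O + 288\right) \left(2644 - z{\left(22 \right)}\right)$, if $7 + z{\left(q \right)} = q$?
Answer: $48115958$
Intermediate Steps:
$z{\left(q \right)} = -7 + q$
$O = 18014$ ($O = 3 + \frac{\left(338 - 421\right) \left(-466 - 402\right)}{4} = 3 + \frac{\left(-83\right) \left(-868\right)}{4} = 3 + \frac{1}{4} \cdot 72044 = 3 + 18011 = 18014$)
$\left(O + 288\right) \left(2644 - z{\left(22 \right)}\right) = \left(18014 + 288\right) \left(2644 - \left(-7 + 22\right)\right) = 18302 \left(2644 - 15\right) = 18302 \cdot 2629 = 48115958$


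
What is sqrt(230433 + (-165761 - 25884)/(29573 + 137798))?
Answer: sqrt(6455099452975258)/167371 ≈ 480.03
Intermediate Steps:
sqrt(230433 + (-165761 - 25884)/(29573 + 137798)) = sqrt(230433 - 191645/167371) = sqrt(38567609998/167371) = sqrt(6455099452975258)/167371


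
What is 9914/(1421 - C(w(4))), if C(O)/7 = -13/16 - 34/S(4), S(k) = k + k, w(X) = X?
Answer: 158624/23303 ≈ 6.8070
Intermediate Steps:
S(k) = 2*k
C(O) = -567/16 (C(O) = 7*(-13/16 - 34/(2*4)) = 7*(-13*1/16 - 34/8) = 7*(-13/16 - 34*⅛) = 7*(-13/16 - 17/4) = 7*(-81/16) = -567/16)
9914/(1421 - C(w(4))) = 9914/(1421 - 1*(-567/16)) = 9914/(1421 + 567/16) = 9914/(23303/16) = 9914*(16/23303) = 158624/23303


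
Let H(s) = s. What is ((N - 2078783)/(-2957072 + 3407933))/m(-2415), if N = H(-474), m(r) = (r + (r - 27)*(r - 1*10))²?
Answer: -2079257/15798039014580502725 ≈ -1.3161e-13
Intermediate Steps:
m(r) = (r + (-27 + r)*(-10 + r))² (m(r) = (r + (-27 + r)*(r - 10))² = (r + (-27 + r)*(-10 + r))²)
N = -474
((N - 2078783)/(-2957072 + 3407933))/m(-2415) = ((-474 - 2078783)/(-2957072 + 3407933))/((270 + (-2415)² - 36*(-2415))²) = (-2079257/450861)/((270 + 5832225 + 86940)²) = (-2079257*1/450861)/(5919435²) = -2079257/450861/35039710719225 = -2079257/450861*1/35039710719225 = -2079257/15798039014580502725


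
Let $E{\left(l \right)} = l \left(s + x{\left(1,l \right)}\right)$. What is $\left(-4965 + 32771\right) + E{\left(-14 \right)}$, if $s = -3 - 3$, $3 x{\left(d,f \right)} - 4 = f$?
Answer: $\frac{83810}{3} \approx 27937.0$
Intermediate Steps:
$x{\left(d,f \right)} = \frac{4}{3} + \frac{f}{3}$
$s = -6$
$E{\left(l \right)} = l \left(- \frac{14}{3} + \frac{l}{3}\right)$ ($E{\left(l \right)} = l \left(-6 + \left(\frac{4}{3} + \frac{l}{3}\right)\right) = l \left(- \frac{14}{3} + \frac{l}{3}\right)$)
$\left(-4965 + 32771\right) + E{\left(-14 \right)} = \left(-4965 + 32771\right) + \frac{1}{3} \left(-14\right) \left(-14 - 14\right) = 27806 + \frac{1}{3} \left(-14\right) \left(-28\right) = 27806 + \frac{392}{3} = \frac{83810}{3}$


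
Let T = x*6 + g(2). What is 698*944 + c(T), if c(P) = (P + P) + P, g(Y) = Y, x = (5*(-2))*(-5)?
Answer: 659818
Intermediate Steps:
x = 50 (x = -10*(-5) = 50)
T = 302 (T = 50*6 + 2 = 300 + 2 = 302)
c(P) = 3*P (c(P) = 2*P + P = 3*P)
698*944 + c(T) = 698*944 + 3*302 = 658912 + 906 = 659818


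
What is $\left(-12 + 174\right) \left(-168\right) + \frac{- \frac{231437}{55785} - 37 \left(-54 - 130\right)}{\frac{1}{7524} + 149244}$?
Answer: $- \frac{568283987498052396}{20880545980915} \approx -27216.0$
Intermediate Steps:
$\left(-12 + 174\right) \left(-168\right) + \frac{- \frac{231437}{55785} - 37 \left(-54 - 130\right)}{\frac{1}{7524} + 149244} = 162 \left(-168\right) + \frac{\left(-231437\right) \frac{1}{55785} - -6808}{\frac{1}{7524} + 149244} = -27216 + \frac{- \frac{231437}{55785} + 6808}{\frac{1122911857}{7524}} = -27216 + \frac{379552843}{55785} \cdot \frac{7524}{1122911857} = -27216 + \frac{951918530244}{20880545980915} = - \frac{568283987498052396}{20880545980915}$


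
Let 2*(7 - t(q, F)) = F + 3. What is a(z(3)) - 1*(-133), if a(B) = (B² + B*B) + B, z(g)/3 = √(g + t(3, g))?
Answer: 259 + 3*√7 ≈ 266.94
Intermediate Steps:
t(q, F) = 11/2 - F/2 (t(q, F) = 7 - (F + 3)/2 = 7 - (3 + F)/2 = 7 + (-3/2 - F/2) = 11/2 - F/2)
z(g) = 3*√(11/2 + g/2) (z(g) = 3*√(g + (11/2 - g/2)) = 3*√(11/2 + g/2))
a(B) = B + 2*B² (a(B) = (B² + B²) + B = 2*B² + B = B + 2*B²)
a(z(3)) - 1*(-133) = (3*√(22 + 2*3)/2)*(1 + 2*(3*√(22 + 2*3)/2)) - 1*(-133) = (3*√(22 + 6)/2)*(1 + 2*(3*√(22 + 6)/2)) + 133 = (3*√28/2)*(1 + 2*(3*√28/2)) + 133 = (3*(2*√7)/2)*(1 + 2*(3*(2*√7)/2)) + 133 = (3*√7)*(1 + 2*(3*√7)) + 133 = (3*√7)*(1 + 6*√7) + 133 = 3*√7*(1 + 6*√7) + 133 = 133 + 3*√7*(1 + 6*√7)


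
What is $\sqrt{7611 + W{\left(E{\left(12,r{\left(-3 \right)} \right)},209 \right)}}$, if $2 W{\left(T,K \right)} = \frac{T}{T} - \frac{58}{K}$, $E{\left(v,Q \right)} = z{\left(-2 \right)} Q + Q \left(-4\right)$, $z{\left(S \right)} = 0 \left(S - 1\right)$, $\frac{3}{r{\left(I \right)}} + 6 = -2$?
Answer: $\frac{\sqrt{1329887482}}{418} \approx 87.243$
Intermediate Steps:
$r{\left(I \right)} = - \frac{3}{8}$ ($r{\left(I \right)} = \frac{3}{-6 - 2} = \frac{3}{-8} = 3 \left(- \frac{1}{8}\right) = - \frac{3}{8}$)
$z{\left(S \right)} = 0$ ($z{\left(S \right)} = 0 \left(-1 + S\right) = 0$)
$E{\left(v,Q \right)} = - 4 Q$ ($E{\left(v,Q \right)} = 0 Q + Q \left(-4\right) = 0 - 4 Q = - 4 Q$)
$W{\left(T,K \right)} = \frac{1}{2} - \frac{29}{K}$ ($W{\left(T,K \right)} = \frac{\frac{T}{T} - \frac{58}{K}}{2} = \frac{1 - \frac{58}{K}}{2} = \frac{1}{2} - \frac{29}{K}$)
$\sqrt{7611 + W{\left(E{\left(12,r{\left(-3 \right)} \right)},209 \right)}} = \sqrt{7611 + \frac{-58 + 209}{2 \cdot 209}} = \sqrt{7611 + \frac{1}{2} \cdot \frac{1}{209} \cdot 151} = \sqrt{7611 + \frac{151}{418}} = \sqrt{\frac{3181549}{418}} = \frac{\sqrt{1329887482}}{418}$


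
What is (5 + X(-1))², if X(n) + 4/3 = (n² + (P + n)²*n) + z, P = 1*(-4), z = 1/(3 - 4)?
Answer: 4096/9 ≈ 455.11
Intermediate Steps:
z = -1 (z = 1/(-1) = -1)
P = -4
X(n) = -7/3 + n² + n*(-4 + n)² (X(n) = -4/3 + ((n² + (-4 + n)²*n) - 1) = -4/3 + ((n² + n*(-4 + n)²) - 1) = -4/3 + (-1 + n² + n*(-4 + n)²) = -7/3 + n² + n*(-4 + n)²)
(5 + X(-1))² = (5 + (-7/3 + (-1)² - (-4 - 1)²))² = (5 + (-7/3 + 1 - 1*(-5)²))² = (5 + (-7/3 + 1 - 1*25))² = (5 + (-7/3 + 1 - 25))² = (5 - 79/3)² = (-64/3)² = 4096/9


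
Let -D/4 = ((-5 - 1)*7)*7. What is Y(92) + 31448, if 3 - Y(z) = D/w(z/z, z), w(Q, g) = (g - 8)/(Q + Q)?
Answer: 31423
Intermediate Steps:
w(Q, g) = (-8 + g)/(2*Q) (w(Q, g) = (-8 + g)/((2*Q)) = (-8 + g)*(1/(2*Q)) = (-8 + g)/(2*Q))
D = 1176 (D = -4*(-5 - 1)*7*7 = -4*(-6*7)*7 = -(-168)*7 = -4*(-294) = 1176)
Y(z) = 3 - 1176/(-4 + z/2) (Y(z) = 3 - 1176/((-8 + z)/(2*((z/z)))) = 3 - 1176/((½)*(-8 + z)/1) = 3 - 1176/((½)*1*(-8 + z)) = 3 - 1176/(-4 + z/2))
Y(92) + 31448 = 3*(-792 + 92)/(-8 + 92) + 31448 = 3*(-700)/84 + 31448 = 3*(1/84)*(-700) + 31448 = -25 + 31448 = 31423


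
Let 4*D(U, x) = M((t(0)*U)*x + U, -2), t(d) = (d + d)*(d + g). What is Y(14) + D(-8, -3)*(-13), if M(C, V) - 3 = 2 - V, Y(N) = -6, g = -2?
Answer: -115/4 ≈ -28.750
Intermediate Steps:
t(d) = 2*d*(-2 + d) (t(d) = (d + d)*(d - 2) = (2*d)*(-2 + d) = 2*d*(-2 + d))
M(C, V) = 5 - V (M(C, V) = 3 + (2 - V) = 5 - V)
D(U, x) = 7/4 (D(U, x) = (5 - 1*(-2))/4 = (5 + 2)/4 = (¼)*7 = 7/4)
Y(14) + D(-8, -3)*(-13) = -6 + (7/4)*(-13) = -6 - 91/4 = -115/4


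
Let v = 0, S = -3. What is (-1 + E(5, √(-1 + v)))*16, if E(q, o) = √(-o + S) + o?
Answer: -16 + 16*I + 16*√(-3 - I) ≈ -11.442 - 12.085*I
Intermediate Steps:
E(q, o) = o + √(-3 - o) (E(q, o) = √(-o - 3) + o = √(-3 - o) + o = o + √(-3 - o))
(-1 + E(5, √(-1 + v)))*16 = (-1 + (√(-1 + 0) + √(-3 - √(-1 + 0))))*16 = (-1 + (√(-1) + √(-3 - √(-1))))*16 = (-1 + (I + √(-3 - I)))*16 = (-1 + I + √(-3 - I))*16 = -16 + 16*I + 16*√(-3 - I)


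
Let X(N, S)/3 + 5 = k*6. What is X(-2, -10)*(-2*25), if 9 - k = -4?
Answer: -10950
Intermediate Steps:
k = 13 (k = 9 - 1*(-4) = 9 + 4 = 13)
X(N, S) = 219 (X(N, S) = -15 + 3*(13*6) = -15 + 3*78 = -15 + 234 = 219)
X(-2, -10)*(-2*25) = 219*(-2*25) = 219*(-50) = -10950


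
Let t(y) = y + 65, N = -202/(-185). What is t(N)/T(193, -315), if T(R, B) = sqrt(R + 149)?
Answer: 12227*sqrt(38)/21090 ≈ 3.5738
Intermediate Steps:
N = 202/185 (N = -202*(-1/185) = 202/185 ≈ 1.0919)
t(y) = 65 + y
T(R, B) = sqrt(149 + R)
t(N)/T(193, -315) = (65 + 202/185)/(sqrt(149 + 193)) = 12227/(185*(sqrt(342))) = 12227/(185*((3*sqrt(38)))) = 12227*(sqrt(38)/114)/185 = 12227*sqrt(38)/21090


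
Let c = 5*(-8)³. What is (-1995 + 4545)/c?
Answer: -255/256 ≈ -0.99609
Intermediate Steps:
c = -2560 (c = 5*(-512) = -2560)
(-1995 + 4545)/c = (-1995 + 4545)/(-2560) = 2550*(-1/2560) = -255/256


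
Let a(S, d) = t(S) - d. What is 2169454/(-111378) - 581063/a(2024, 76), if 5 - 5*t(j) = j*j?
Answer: -225383120018/12008163381 ≈ -18.769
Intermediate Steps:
t(j) = 1 - j²/5 (t(j) = 1 - j*j/5 = 1 - j²/5)
a(S, d) = 1 - d - S²/5 (a(S, d) = (1 - S²/5) - d = 1 - d - S²/5)
2169454/(-111378) - 581063/a(2024, 76) = 2169454/(-111378) - 581063/(1 - 1*76 - ⅕*2024²) = 2169454*(-1/111378) - 581063/(1 - 76 - ⅕*4096576) = -1084727/55689 - 581063/(1 - 76 - 4096576/5) = -1084727/55689 - 581063/(-4096951/5) = -1084727/55689 - 581063*(-5/4096951) = -1084727/55689 + 2905315/4096951 = -225383120018/12008163381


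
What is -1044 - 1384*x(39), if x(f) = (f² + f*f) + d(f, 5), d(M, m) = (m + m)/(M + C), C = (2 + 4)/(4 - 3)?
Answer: -37903316/9 ≈ -4.2115e+6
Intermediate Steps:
C = 6 (C = 6/1 = 6*1 = 6)
d(M, m) = 2*m/(6 + M) (d(M, m) = (m + m)/(M + 6) = (2*m)/(6 + M) = 2*m/(6 + M))
x(f) = 2*f² + 10/(6 + f) (x(f) = (f² + f*f) + 2*5/(6 + f) = (f² + f²) + 10/(6 + f) = 2*f² + 10/(6 + f))
-1044 - 1384*x(39) = -1044 - 2768*(5 + 39²*(6 + 39))/(6 + 39) = -1044 - 2768*(5 + 1521*45)/45 = -1044 - 2768*(5 + 68445)/45 = -1044 - 2768*68450/45 = -1044 - 1384*27380/9 = -1044 - 37893920/9 = -37903316/9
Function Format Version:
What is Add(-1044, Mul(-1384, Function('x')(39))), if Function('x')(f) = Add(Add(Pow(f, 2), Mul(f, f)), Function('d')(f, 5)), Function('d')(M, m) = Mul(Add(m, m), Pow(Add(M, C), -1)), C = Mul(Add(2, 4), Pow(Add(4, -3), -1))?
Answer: Rational(-37903316, 9) ≈ -4.2115e+6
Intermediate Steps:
C = 6 (C = Mul(6, Pow(1, -1)) = Mul(6, 1) = 6)
Function('d')(M, m) = Mul(2, m, Pow(Add(6, M), -1)) (Function('d')(M, m) = Mul(Add(m, m), Pow(Add(M, 6), -1)) = Mul(Mul(2, m), Pow(Add(6, M), -1)) = Mul(2, m, Pow(Add(6, M), -1)))
Function('x')(f) = Add(Mul(2, Pow(f, 2)), Mul(10, Pow(Add(6, f), -1))) (Function('x')(f) = Add(Add(Pow(f, 2), Mul(f, f)), Mul(2, 5, Pow(Add(6, f), -1))) = Add(Add(Pow(f, 2), Pow(f, 2)), Mul(10, Pow(Add(6, f), -1))) = Add(Mul(2, Pow(f, 2)), Mul(10, Pow(Add(6, f), -1))))
Add(-1044, Mul(-1384, Function('x')(39))) = Add(-1044, Mul(-1384, Mul(2, Pow(Add(6, 39), -1), Add(5, Mul(Pow(39, 2), Add(6, 39)))))) = Add(-1044, Mul(-1384, Mul(2, Pow(45, -1), Add(5, Mul(1521, 45))))) = Add(-1044, Mul(-1384, Mul(2, Rational(1, 45), Add(5, 68445)))) = Add(-1044, Mul(-1384, Mul(2, Rational(1, 45), 68450))) = Add(-1044, Mul(-1384, Rational(27380, 9))) = Add(-1044, Rational(-37893920, 9)) = Rational(-37903316, 9)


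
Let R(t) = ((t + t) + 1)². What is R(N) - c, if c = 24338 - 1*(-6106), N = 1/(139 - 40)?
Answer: -298371443/9801 ≈ -30443.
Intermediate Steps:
N = 1/99 ≈ 0.010101
R(t) = (1 + 2*t)² (R(t) = (2*t + 1)² = (1 + 2*t)²)
c = 30444 (c = 24338 + 6106 = 30444)
R(N) - c = (1 + 2*(1/99))² - 1*30444 = (1 + 2/99)² - 30444 = (101/99)² - 30444 = 10201/9801 - 30444 = -298371443/9801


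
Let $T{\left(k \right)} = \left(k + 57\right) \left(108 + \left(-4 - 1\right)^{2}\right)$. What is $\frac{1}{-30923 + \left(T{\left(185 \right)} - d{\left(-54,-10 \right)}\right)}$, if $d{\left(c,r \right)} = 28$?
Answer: $\frac{1}{1235} \approx 0.00080972$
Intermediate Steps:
$T{\left(k \right)} = 7581 + 133 k$ ($T{\left(k \right)} = \left(57 + k\right) \left(108 + \left(-5\right)^{2}\right) = \left(57 + k\right) \left(108 + 25\right) = \left(57 + k\right) 133 = 7581 + 133 k$)
$\frac{1}{-30923 + \left(T{\left(185 \right)} - d{\left(-54,-10 \right)}\right)} = \frac{1}{-30923 + \left(\left(7581 + 133 \cdot 185\right) - 28\right)} = \frac{1}{-30923 + \left(\left(7581 + 24605\right) - 28\right)} = \frac{1}{-30923 + \left(32186 - 28\right)} = \frac{1}{-30923 + 32158} = \frac{1}{1235}$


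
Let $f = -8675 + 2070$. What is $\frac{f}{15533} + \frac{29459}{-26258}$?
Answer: $- \frac{631020737}{407865514} \approx -1.5471$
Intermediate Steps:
$f = -6605$
$\frac{f}{15533} + \frac{29459}{-26258} = - \frac{6605}{15533} + \frac{29459}{-26258} = \left(-6605\right) \frac{1}{15533} + 29459 \left(- \frac{1}{26258}\right) = - \frac{6605}{15533} - \frac{29459}{26258} = - \frac{631020737}{407865514}$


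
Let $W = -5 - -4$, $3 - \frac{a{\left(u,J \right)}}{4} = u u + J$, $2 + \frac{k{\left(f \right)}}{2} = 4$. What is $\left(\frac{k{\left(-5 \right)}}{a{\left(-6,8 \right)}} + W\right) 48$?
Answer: $- \frac{2016}{41} \approx -49.171$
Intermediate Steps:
$k{\left(f \right)} = 4$ ($k{\left(f \right)} = -4 + 2 \cdot 4 = -4 + 8 = 4$)
$a{\left(u,J \right)} = 12 - 4 J - 4 u^{2}$ ($a{\left(u,J \right)} = 12 - 4 \left(u u + J\right) = 12 - 4 \left(u^{2} + J\right) = 12 - 4 \left(J + u^{2}\right) = 12 - \left(4 J + 4 u^{2}\right) = 12 - 4 J - 4 u^{2}$)
$W = -1$ ($W = -5 + 4 = -1$)
$\left(\frac{k{\left(-5 \right)}}{a{\left(-6,8 \right)}} + W\right) 48 = \left(\frac{4}{12 - 32 - 4 \left(-6\right)^{2}} - 1\right) 48 = \left(\frac{4}{12 - 32 - 144} - 1\right) 48 = \left(\frac{4}{-164} - 1\right) 48 = \left(4 \left(- \frac{1}{164}\right) - 1\right) 48 = \left(- \frac{1}{41} - 1\right) 48 = \left(- \frac{42}{41}\right) 48 = - \frac{2016}{41}$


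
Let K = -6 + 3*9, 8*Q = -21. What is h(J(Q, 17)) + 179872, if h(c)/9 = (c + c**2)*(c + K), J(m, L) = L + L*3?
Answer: 3938164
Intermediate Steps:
Q = -21/8 (Q = (1/8)*(-21) = -21/8 ≈ -2.6250)
J(m, L) = 4*L (J(m, L) = L + 3*L = 4*L)
K = 21 (K = -6 + 27 = 21)
h(c) = 9*(21 + c)*(c + c**2) (h(c) = 9*((c + c**2)*(c + 21)) = 9*((c + c**2)*(21 + c)) = 9*((21 + c)*(c + c**2)) = 9*(21 + c)*(c + c**2))
h(J(Q, 17)) + 179872 = 9*(4*17)*(21 + (4*17)**2 + 22*(4*17)) + 179872 = 9*68*(21 + 68**2 + 22*68) + 179872 = 9*68*(21 + 4624 + 1496) + 179872 = 9*68*6141 + 179872 = 3758292 + 179872 = 3938164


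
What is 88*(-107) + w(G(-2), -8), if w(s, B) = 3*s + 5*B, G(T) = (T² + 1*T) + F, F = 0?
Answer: -9450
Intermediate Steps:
G(T) = T + T² (G(T) = (T² + 1*T) + 0 = (T² + T) + 0 = (T + T²) + 0 = T + T²)
88*(-107) + w(G(-2), -8) = 88*(-107) + (3*(-2*(1 - 2)) + 5*(-8)) = -9416 + (3*(-2*(-1)) - 40) = -9416 + (3*2 - 40) = -9416 + (6 - 40) = -9416 - 34 = -9450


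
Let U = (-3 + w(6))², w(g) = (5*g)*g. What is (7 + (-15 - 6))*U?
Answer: -438606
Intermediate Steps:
w(g) = 5*g²
U = 31329 (U = (-3 + 5*6²)² = (-3 + 5*36)² = (-3 + 180)² = 177² = 31329)
(7 + (-15 - 6))*U = (7 + (-15 - 6))*31329 = (7 - 21)*31329 = -14*31329 = -438606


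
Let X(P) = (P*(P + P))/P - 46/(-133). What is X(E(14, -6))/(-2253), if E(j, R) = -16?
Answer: 4210/299649 ≈ 0.014050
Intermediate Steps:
X(P) = 46/133 + 2*P (X(P) = (P*(2*P))/P - 46*(-1/133) = (2*P²)/P + 46/133 = 2*P + 46/133 = 46/133 + 2*P)
X(E(14, -6))/(-2253) = (46/133 + 2*(-16))/(-2253) = (46/133 - 32)*(-1/2253) = -4210/133*(-1/2253) = 4210/299649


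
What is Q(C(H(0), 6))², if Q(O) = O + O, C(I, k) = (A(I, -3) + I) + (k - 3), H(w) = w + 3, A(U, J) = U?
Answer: 324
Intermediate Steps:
H(w) = 3 + w
C(I, k) = -3 + k + 2*I (C(I, k) = (I + I) + (k - 3) = 2*I + (-3 + k) = -3 + k + 2*I)
Q(O) = 2*O
Q(C(H(0), 6))² = (2*(-3 + 6 + 2*(3 + 0)))² = (2*(-3 + 6 + 2*3))² = (2*(-3 + 6 + 6))² = (2*9)² = 18² = 324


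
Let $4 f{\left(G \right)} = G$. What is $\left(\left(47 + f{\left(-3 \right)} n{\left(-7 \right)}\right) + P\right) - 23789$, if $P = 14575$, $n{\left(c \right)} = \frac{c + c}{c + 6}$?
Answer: $- \frac{18355}{2} \approx -9177.5$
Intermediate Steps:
$f{\left(G \right)} = \frac{G}{4}$
$n{\left(c \right)} = \frac{2 c}{6 + c}$
$\left(\left(47 + f{\left(-3 \right)} n{\left(-7 \right)}\right) + P\right) - 23789 = \left(\left(47 + \frac{1}{4} \left(-3\right) 2 \left(-7\right) \frac{1}{6 - 7}\right) + 14575\right) - 23789 = \left(\left(47 - \frac{3 \cdot 2 \left(-7\right) \frac{1}{-1}}{4}\right) + 14575\right) - 23789 = \left(\left(47 - \frac{3 \cdot 2 \left(-7\right) \left(-1\right)}{4}\right) + 14575\right) - 23789 = \left(\left(47 - \frac{21}{2}\right) + 14575\right) - 23789 = \left(\frac{73}{2} + 14575\right) - 23789 = \frac{29223}{2} - 23789 = - \frac{18355}{2}$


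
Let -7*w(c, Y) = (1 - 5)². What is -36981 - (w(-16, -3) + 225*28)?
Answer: -302951/7 ≈ -43279.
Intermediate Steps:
w(c, Y) = -16/7 (w(c, Y) = -(1 - 5)²/7 = -⅐*(-4)² = -⅐*16 = -16/7)
-36981 - (w(-16, -3) + 225*28) = -36981 - (-16/7 + 225*28) = -36981 - (-16/7 + 6300) = -36981 - 1*44084/7 = -36981 - 44084/7 = -302951/7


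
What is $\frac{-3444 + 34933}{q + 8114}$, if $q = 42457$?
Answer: $\frac{31489}{50571} \approx 0.62267$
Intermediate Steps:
$\frac{-3444 + 34933}{q + 8114} = \frac{-3444 + 34933}{42457 + 8114} = \frac{31489}{50571}$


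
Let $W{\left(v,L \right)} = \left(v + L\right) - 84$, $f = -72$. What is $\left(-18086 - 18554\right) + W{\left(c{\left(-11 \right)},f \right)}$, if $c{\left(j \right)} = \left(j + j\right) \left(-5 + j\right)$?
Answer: $-36444$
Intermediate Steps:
$c{\left(j \right)} = 2 j \left(-5 + j\right)$
$W{\left(v,L \right)} = -84 + L + v$ ($W{\left(v,L \right)} = \left(L + v\right) - 84 = -84 + L + v$)
$\left(-18086 - 18554\right) + W{\left(c{\left(-11 \right)},f \right)} = \left(-18086 - 18554\right) - \left(156 + 22 \left(-5 - 11\right)\right) = -36640 - \left(156 - 352\right) = -36640 - -196 = -36640 + 196 = -36444$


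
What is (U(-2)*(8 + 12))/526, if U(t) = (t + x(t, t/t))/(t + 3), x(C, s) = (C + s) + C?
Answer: -50/263 ≈ -0.19011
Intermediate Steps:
x(C, s) = s + 2*C
U(t) = (1 + 3*t)/(3 + t) (U(t) = (t + (t/t + 2*t))/(t + 3) = (t + (1 + 2*t))/(3 + t) = (1 + 3*t)/(3 + t))
(U(-2)*(8 + 12))/526 = (((1 + 3*(-2))/(3 - 2))*(8 + 12))/526 = (((1 - 6)/1)*20)*(1/526) = ((1*(-5))*20)*(1/526) = -5*20*(1/526) = -100*1/526 = -50/263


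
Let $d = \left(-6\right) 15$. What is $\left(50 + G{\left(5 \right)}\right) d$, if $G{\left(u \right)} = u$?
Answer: $-4950$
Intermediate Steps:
$d = -90$
$\left(50 + G{\left(5 \right)}\right) d = \left(50 + 5\right) \left(-90\right) = 55 \left(-90\right) = -4950$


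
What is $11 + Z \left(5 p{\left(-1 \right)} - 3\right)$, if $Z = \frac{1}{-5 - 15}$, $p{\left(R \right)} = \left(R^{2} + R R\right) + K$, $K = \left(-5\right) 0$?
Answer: $\frac{213}{20} \approx 10.65$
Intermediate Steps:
$K = 0$
$p{\left(R \right)} = 2 R^{2}$ ($p{\left(R \right)} = \left(R^{2} + R R\right) + 0 = \left(R^{2} + R^{2}\right) + 0 = 2 R^{2} + 0 = 2 R^{2}$)
$Z = - \frac{1}{20}$ ($Z = \frac{1}{-20} = - \frac{1}{20} \approx -0.05$)
$11 + Z \left(5 p{\left(-1 \right)} - 3\right) = 11 - \frac{5 \cdot 2 \left(-1\right)^{2} - 3}{20} = 11 - \frac{5 \cdot 2 \cdot 1 - 3}{20} = 11 - \frac{5 \cdot 2 - 3}{20} = 11 - \frac{10 - 3}{20} = 11 - \frac{7}{20} = \frac{213}{20}$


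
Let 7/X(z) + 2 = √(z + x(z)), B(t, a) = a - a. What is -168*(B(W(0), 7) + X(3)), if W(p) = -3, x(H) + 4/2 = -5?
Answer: 294 + 294*I ≈ 294.0 + 294.0*I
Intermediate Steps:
x(H) = -7 (x(H) = -2 - 5 = -7)
B(t, a) = 0
X(z) = 7/(-2 + √(-7 + z)) (X(z) = 7/(-2 + √(z - 7)) = 7/(-2 + √(-7 + z)))
-168*(B(W(0), 7) + X(3)) = -168*(0 + 7/(-2 + √(-7 + 3))) = -168*(0 + 7/(-2 + √(-4))) = -168*(0 + 7/(-2 + 2*I)) = -168*(0 + 7*((-2 - 2*I)/8)) = -168*(0 + 7*(-2 - 2*I)/8) = -147*(-2 - 2*I)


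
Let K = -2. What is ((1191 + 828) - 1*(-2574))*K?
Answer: -9186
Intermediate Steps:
((1191 + 828) - 1*(-2574))*K = ((1191 + 828) - 1*(-2574))*(-2) = (2019 + 2574)*(-2) = 4593*(-2) = -9186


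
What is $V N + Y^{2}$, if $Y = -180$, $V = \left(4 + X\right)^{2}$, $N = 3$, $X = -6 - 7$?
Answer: $32643$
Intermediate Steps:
$X = -13$
$V = 81$ ($V = \left(4 - 13\right)^{2} = \left(-9\right)^{2} = 81$)
$V N + Y^{2} = 81 \cdot 3 + \left(-180\right)^{2} = 243 + 32400 = 32643$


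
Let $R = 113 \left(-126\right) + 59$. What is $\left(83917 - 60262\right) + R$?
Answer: $9476$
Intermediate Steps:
$R = -14179$ ($R = -14238 + 59 = -14179$)
$\left(83917 - 60262\right) + R = \left(83917 - 60262\right) - 14179 = 23655 - 14179 = 9476$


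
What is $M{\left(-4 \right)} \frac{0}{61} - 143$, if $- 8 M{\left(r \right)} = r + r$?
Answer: $-143$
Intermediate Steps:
$M{\left(r \right)} = - \frac{r}{4}$ ($M{\left(r \right)} = - \frac{r + r}{8} = - \frac{2 r}{8} = - \frac{r}{4}$)
$M{\left(-4 \right)} \frac{0}{61} - 143 = \left(- \frac{1}{4}\right) \left(-4\right) \frac{0}{61} - 143 = 1 \cdot 0 \cdot \frac{1}{61} - 143 = 1 \cdot 0 - 143 = 0 - 143 = -143$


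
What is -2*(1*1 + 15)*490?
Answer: -15680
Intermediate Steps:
-2*(1*1 + 15)*490 = -2*(1 + 15)*490 = -2*16*490 = -32*490 = -15680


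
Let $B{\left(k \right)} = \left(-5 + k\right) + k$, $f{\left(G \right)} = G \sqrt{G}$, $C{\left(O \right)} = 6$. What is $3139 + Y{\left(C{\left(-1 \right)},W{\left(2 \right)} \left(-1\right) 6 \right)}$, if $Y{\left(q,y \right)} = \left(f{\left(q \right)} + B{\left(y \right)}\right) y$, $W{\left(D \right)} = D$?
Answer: $3487 - 72 \sqrt{6} \approx 3310.6$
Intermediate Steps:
$f{\left(G \right)} = G^{\frac{3}{2}}$
$B{\left(k \right)} = -5 + 2 k$
$Y{\left(q,y \right)} = y \left(-5 + q^{\frac{3}{2}} + 2 y\right)$ ($Y{\left(q,y \right)} = \left(q^{\frac{3}{2}} + \left(-5 + 2 y\right)\right) y = \left(-5 + q^{\frac{3}{2}} + 2 y\right) y = y \left(-5 + q^{\frac{3}{2}} + 2 y\right)$)
$3139 + Y{\left(C{\left(-1 \right)},W{\left(2 \right)} \left(-1\right) 6 \right)} = 3139 + 2 \left(-1\right) 6 \left(-5 + 6^{\frac{3}{2}} + 2 \cdot 2 \left(-1\right) 6\right) = 3139 + \left(-2\right) 6 \left(-5 + 6 \sqrt{6} + 2 \left(\left(-2\right) 6\right)\right) = 3139 - 12 \left(-5 + 6 \sqrt{6} + 2 \left(-12\right)\right) = 3139 - 12 \left(-5 + 6 \sqrt{6} - 24\right) = 3139 - 12 \left(-29 + 6 \sqrt{6}\right) = 3139 + \left(348 - 72 \sqrt{6}\right) = 3487 - 72 \sqrt{6}$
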